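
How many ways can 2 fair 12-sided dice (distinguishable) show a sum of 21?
Coefficient of x^21 in (x + x² + ... + x^12)^2. By inclusion-exclusion on dice exceeding 12: Σ_j (-1)^j C(2,j)·C(21-1-12j, 1) = C(2,0)·C(20,1) - C(2,1)·C(8,1) = 1·20 - 2·8 = 4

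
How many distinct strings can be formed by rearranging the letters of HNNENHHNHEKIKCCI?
16! / (2! × 2! × 2! × 4! × 2! × 4!) = 2270268000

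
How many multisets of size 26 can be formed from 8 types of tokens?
C(26+8-1, 8-1) = C(33, 7) = 4272048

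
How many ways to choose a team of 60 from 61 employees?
C(61,60) = 61!/(60!×1!) = 61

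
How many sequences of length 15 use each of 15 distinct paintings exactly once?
15! = 1307674368000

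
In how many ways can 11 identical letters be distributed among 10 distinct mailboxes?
C(11+10-1, 10-1) = C(20, 9) = 167960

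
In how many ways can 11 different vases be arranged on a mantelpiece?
11! = 39916800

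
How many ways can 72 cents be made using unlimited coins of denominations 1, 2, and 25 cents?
Coefficient of x^72 in 1/(1-x^1) · 1/(1-x^2) · 1/(1-x^25). Case on j = number of 25-cent coins (j = 0..2); remainder r = 72 - 25j is made from {1,2} in ⌊r/2⌋+1 ways. r = 72, 47, 22 → 37 + 24 + 12 = 73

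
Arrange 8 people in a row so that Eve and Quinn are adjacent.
Treat as block: (8-1)! × 2! = 5040 × 2 = 10080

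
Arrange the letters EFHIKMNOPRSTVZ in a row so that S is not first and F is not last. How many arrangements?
By inclusion-exclusion: 14! - 2×(14-1)! + (14-2)! = 87178291200 - 12454041600 + 479001600 = 75203251200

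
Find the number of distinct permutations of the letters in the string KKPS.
4! / (2! × 1! × 1!) = 12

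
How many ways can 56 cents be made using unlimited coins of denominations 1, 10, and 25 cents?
Coefficient of x^56 in 1/(1-x^1) · 1/(1-x^10) · 1/(1-x^25). Case on j = number of 25-cent coins (j = 0..2); remainder r = 56 - 25j is made from {1,10} in ⌊r/10⌋+1 ways. r = 56, 31, 6 → 6 + 4 + 1 = 11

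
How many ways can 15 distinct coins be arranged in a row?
15! = 1307674368000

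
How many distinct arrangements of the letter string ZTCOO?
5! / (1! × 1! × 2! × 1!) = 60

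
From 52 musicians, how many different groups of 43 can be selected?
C(52,43) = 52!/(43!×9!) = 3679075400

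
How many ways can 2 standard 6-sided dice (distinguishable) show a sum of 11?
Coefficient of x^11 in (x + x² + ... + x^6)^2. By inclusion-exclusion on dice exceeding 6: Σ_j (-1)^j C(2,j)·C(11-1-6j, 1) = C(2,0)·C(10,1) - C(2,1)·C(4,1) = 1·10 - 2·4 = 2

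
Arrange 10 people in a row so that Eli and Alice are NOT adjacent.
Total - adjacent = 10! - (10-1)!×2 = 3628800 - 725760 = 2903040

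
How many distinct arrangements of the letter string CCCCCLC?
7! / (6! × 1!) = 7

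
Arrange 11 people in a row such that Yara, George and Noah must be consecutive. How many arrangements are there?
Treat the 3 as one block: (11-3+1)! × 3! = 362880 × 6 = 2177280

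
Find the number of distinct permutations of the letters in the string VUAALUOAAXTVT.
13! / (1! × 4! × 1! × 2! × 1! × 2! × 2!) = 32432400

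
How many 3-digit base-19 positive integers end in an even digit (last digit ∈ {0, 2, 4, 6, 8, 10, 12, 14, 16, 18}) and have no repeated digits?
Last∈{0,2,4,6,8,10,12,14,16,18}. Last=0: 306. Last nonzero: 9×17×P(17,1) = 2601. Total = 2907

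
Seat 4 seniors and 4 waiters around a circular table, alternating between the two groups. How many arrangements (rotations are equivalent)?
Fix one of the seniors: (4-1)! ways for the remaining seniors, × 4! ways for the waiters = 6 × 24 = 144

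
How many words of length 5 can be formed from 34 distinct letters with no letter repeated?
P(34,5) = 34!/(34-5)! = 33390720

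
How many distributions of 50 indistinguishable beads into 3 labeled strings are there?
C(50+3-1, 3-1) = C(52, 2) = 1326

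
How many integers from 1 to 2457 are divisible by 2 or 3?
⌊2457/2⌋ + ⌊2457/3⌋ - ⌊2457/6⌋ = 1228 + 819 - 409 = 1638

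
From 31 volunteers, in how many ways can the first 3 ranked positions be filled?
P(31,3) = 31!/(31-3)! = 26970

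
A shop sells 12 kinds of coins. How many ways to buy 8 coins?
C(8+12-1, 12-1) = C(19, 11) = 75582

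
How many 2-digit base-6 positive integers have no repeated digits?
First digit: 5 choices (nonzero). Then descending: 5 × 5 = 25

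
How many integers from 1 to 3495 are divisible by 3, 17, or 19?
⌊3495/3⌋+⌊3495/17⌋+⌊3495/19⌋ - ⌊3495/51⌋-⌊3495/57⌋-⌊3495/323⌋ + ⌊3495/969⌋ = 1165+205+183 - 68-61-10 + 3 = 1417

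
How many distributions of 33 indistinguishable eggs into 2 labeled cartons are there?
C(33+2-1, 2-1) = C(34, 1) = 34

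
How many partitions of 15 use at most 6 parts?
By conjugation, equals partitions of 15 into parts ≤ 6. Let r_j(i) = number of partitions of i into parts ≤ j, for i = 0..15. r_1(i) = 1 for all i; r_j(i) = r_{j-1}(i) + r_j(i-j). Rows j = 2..6: ≤2: 1 1 2 2 3 3 4 4 5 5 6 6 7 7 8 8; ≤3: 1 1 2 3 4 5 7 8 10 12 14 16 19 21 24 27; ≤4: 1 1 2 3 5 6 9 11 15 18 23 27 34 39 47 54; ≤5: 1 1 2 3 5 7 10 13 18 23 30 37 47 57 70 84; ≤6: 1 1 2 3 5 7 11 14 20 26 35 44 58 71 90 110. r_6(15) = 110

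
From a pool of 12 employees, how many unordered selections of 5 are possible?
C(12,5) = 12!/(5!×7!) = 792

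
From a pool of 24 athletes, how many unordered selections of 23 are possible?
C(24,23) = 24!/(23!×1!) = 24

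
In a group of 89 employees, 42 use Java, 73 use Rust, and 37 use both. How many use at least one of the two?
|A∪B| = |A| + |B| - |A∩B| = 42 + 73 - 37 = 78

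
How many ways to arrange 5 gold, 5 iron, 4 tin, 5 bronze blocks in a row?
19! / (5! × 5! × 4! × 5!) = 2933186256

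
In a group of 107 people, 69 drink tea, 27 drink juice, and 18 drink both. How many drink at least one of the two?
|A∪B| = |A| + |B| - |A∩B| = 69 + 27 - 18 = 78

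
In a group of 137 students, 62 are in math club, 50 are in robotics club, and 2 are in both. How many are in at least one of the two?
|A∪B| = |A| + |B| - |A∩B| = 62 + 50 - 2 = 110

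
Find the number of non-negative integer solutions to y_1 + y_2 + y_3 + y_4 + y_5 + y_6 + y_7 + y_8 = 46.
C(46+8-1, 8-1) = C(53, 7) = 154143080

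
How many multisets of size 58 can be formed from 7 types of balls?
C(58+7-1, 7-1) = C(64, 6) = 74974368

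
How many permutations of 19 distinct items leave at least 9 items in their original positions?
Exactly j fixed points: C(19,j)·!(19-j); sum over j ≥ 9 (derangement numbers via !m = (m-1)·(!(m-1) + !(m-2)): !0..!10 = 1, 0, 1, 2, 9, 44, 265, 1854, 14833, 133496, 1334961). Σ_{j=9}^{19} C(19,j)·!(19-j) = C(19,9)·!10 + C(19,10)·!9 + C(19,11)·!8 + C(19,12)·!7 + C(19,13)·!6 + C(19,14)·!5 + C(19,15)·!4 + C(19,16)·!3 + C(19,17)·!2 + C(19,18)·!1 + C(19,19)·!0 = 92378·1334961 + 92378·133496 + 75582·14833 + 50388·1854 + 27132·265 + 11628·44 + 3876·9 + 969·2 + 171·1 + 19·0 + 1·1 = 136875386510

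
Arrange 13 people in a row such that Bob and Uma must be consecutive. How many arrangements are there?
Treat the 2 as one block: (13-2+1)! × 2! = 479001600 × 2 = 958003200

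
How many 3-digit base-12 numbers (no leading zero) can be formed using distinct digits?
First digit: 11 choices (nonzero). Then descending: 11 × 11 × 10 = 1210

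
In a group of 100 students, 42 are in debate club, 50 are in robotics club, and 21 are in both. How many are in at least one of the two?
|A∪B| = |A| + |B| - |A∩B| = 42 + 50 - 21 = 71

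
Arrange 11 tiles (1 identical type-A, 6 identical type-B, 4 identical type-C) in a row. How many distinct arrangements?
11! / (1! × 6! × 4!) = 2310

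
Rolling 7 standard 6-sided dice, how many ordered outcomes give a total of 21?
Coefficient of x^21 in (x + x² + ... + x^6)^7. By inclusion-exclusion on dice exceeding 6: Σ_j (-1)^j C(7,j)·C(21-1-6j, 6) = C(7,0)·C(20,6) - C(7,1)·C(14,6) + C(7,2)·C(8,6) = 1·38760 - 7·3003 + 21·28 = 18327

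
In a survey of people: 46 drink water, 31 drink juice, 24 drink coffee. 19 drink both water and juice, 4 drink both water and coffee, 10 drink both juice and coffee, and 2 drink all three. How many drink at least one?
|A∪B∪C| = 46+31+24-19-4-10+2 = 70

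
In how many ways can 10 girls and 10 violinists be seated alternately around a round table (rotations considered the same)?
Fix one of the girls: (10-1)! ways for the remaining girls, × 10! ways for the violinists = 362880 × 3628800 = 1316818944000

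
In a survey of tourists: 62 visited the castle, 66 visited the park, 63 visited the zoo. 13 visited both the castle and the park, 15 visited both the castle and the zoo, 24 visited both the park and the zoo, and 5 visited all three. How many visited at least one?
|A∪B∪C| = 62+66+63-13-15-24+5 = 144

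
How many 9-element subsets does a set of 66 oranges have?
C(66,9) = 66!/(9!×57!) = 37014131440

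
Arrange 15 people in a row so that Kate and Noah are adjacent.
Treat as block: (15-1)! × 2! = 87178291200 × 2 = 174356582400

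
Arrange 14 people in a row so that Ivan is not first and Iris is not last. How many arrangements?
By inclusion-exclusion: 14! - 2×(14-1)! + (14-2)! = 87178291200 - 12454041600 + 479001600 = 75203251200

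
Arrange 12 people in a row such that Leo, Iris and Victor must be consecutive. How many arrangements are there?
Treat the 3 as one block: (12-3+1)! × 3! = 3628800 × 6 = 21772800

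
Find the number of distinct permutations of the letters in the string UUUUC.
5! / (4! × 1!) = 5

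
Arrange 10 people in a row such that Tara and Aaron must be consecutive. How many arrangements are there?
Treat the 2 as one block: (10-2+1)! × 2! = 362880 × 2 = 725760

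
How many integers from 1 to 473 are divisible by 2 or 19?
⌊473/2⌋ + ⌊473/19⌋ - ⌊473/38⌋ = 236 + 24 - 12 = 248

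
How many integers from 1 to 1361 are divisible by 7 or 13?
⌊1361/7⌋ + ⌊1361/13⌋ - ⌊1361/91⌋ = 194 + 104 - 14 = 284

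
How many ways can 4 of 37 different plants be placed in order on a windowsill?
P(37,4) = 37!/(37-4)! = 1585080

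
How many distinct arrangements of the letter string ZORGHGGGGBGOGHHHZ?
17! / (7! × 2! × 1! × 1! × 2! × 4!) = 735134400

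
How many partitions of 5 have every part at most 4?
Let r_j(i) = number of partitions of i into parts ≤ j, for i = 0..5. r_1(i) = 1 for all i; r_j(i) = r_{j-1}(i) + r_j(i-j). Rows j = 2..4: ≤2: 1 1 2 2 3 3; ≤3: 1 1 2 3 4 5; ≤4: 1 1 2 3 5 6. r_4(5) = 6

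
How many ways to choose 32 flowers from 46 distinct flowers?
C(46,32) = 46!/(32!×14!) = 239877544005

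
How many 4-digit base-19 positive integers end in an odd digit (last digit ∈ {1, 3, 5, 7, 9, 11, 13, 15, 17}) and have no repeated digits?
Last∈{1,3,5,7,9,11,13,15,17}. Last=0: 0. Last nonzero: 9×17×P(17,2) = 41616. Total = 41616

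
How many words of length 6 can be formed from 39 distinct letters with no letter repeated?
P(39,6) = 39!/(39-6)! = 2349088560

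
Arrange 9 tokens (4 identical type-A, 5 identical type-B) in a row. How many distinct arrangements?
9! / (4! × 5!) = 126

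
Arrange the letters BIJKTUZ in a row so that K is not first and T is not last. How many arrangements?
By inclusion-exclusion: 7! - 2×(7-1)! + (7-2)! = 5040 - 1440 + 120 = 3720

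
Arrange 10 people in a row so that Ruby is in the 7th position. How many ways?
Fix one position: (10-1)! = 362880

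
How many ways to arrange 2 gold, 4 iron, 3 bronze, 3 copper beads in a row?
12! / (2! × 4! × 3! × 3!) = 277200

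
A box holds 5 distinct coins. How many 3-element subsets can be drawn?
C(5,3) = 5!/(3!×2!) = 10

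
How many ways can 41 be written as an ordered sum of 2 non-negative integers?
C(41+2-1, 2-1) = C(42, 1) = 42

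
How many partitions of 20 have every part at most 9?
Let r_j(i) = number of partitions of i into parts ≤ j, for i = 0..20. r_1(i) = 1 for all i; r_j(i) = r_{j-1}(i) + r_j(i-j). Rows j = 2..9: ≤2: 1 1 2 2 3 3 4 4 5 5 6 6 7 7 8 8 9 9 10 10 11; ≤3: 1 1 2 3 4 5 7 8 10 12 14 16 19 21 24 27 30 33 37 40 44; ≤4: 1 1 2 3 5 6 9 11 15 18 23 27 34 39 47 54 64 72 84 94 108; ≤5: 1 1 2 3 5 7 10 13 18 23 30 37 47 57 70 84 101 119 141 164 192; ≤6: 1 1 2 3 5 7 11 14 20 26 35 44 58 71 90 110 136 163 199 235 282; ≤7: 1 1 2 3 5 7 11 15 21 28 38 49 65 82 105 131 164 201 248 300 364; ≤8: 1 1 2 3 5 7 11 15 22 29 40 52 70 89 116 146 186 230 288 352 434; ≤9: 1 1 2 3 5 7 11 15 22 30 41 54 73 94 123 157 201 252 318 393 488. r_9(20) = 488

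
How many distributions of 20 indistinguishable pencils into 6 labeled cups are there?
C(20+6-1, 6-1) = C(25, 5) = 53130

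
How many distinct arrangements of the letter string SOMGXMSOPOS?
11! / (1! × 3! × 2! × 3! × 1! × 1!) = 554400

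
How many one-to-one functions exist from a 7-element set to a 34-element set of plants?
P(34,7) = 34!/(34-7)! = 27113264640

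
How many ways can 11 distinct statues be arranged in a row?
11! = 39916800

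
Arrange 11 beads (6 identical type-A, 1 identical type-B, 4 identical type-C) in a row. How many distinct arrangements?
11! / (6! × 1! × 4!) = 2310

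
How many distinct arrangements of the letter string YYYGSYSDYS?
10! / (1! × 1! × 5! × 3!) = 5040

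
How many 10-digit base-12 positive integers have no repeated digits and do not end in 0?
Last digit: 11 nonzero choices. First digit: 10 (nonzero, ≠last). Middle 8: P(10,8) = 1814400. Total = 199584000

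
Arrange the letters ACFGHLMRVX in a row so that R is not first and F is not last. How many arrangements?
By inclusion-exclusion: 10! - 2×(10-1)! + (10-2)! = 3628800 - 725760 + 40320 = 2943360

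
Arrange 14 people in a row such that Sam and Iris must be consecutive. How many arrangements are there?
Treat the 2 as one block: (14-2+1)! × 2! = 6227020800 × 2 = 12454041600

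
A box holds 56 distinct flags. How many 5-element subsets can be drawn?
C(56,5) = 56!/(5!×51!) = 3819816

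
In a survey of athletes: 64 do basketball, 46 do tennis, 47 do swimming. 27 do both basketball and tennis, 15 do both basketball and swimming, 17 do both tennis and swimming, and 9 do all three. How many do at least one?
|A∪B∪C| = 64+46+47-27-15-17+9 = 107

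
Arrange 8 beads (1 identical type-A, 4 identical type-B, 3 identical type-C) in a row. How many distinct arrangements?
8! / (1! × 4! × 3!) = 280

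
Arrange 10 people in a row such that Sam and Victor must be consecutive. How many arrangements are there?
Treat the 2 as one block: (10-2+1)! × 2! = 362880 × 2 = 725760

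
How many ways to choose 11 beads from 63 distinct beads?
C(63,11) = 63!/(11!×52!) = 615790256823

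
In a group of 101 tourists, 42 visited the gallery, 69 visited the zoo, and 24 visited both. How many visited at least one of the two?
|A∪B| = |A| + |B| - |A∩B| = 42 + 69 - 24 = 87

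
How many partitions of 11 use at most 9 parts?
By conjugation, equals partitions of 11 into parts ≤ 9. Let r_j(i) = number of partitions of i into parts ≤ j, for i = 0..11. r_1(i) = 1 for all i; r_j(i) = r_{j-1}(i) + r_j(i-j). Rows j = 2..9: ≤2: 1 1 2 2 3 3 4 4 5 5 6 6; ≤3: 1 1 2 3 4 5 7 8 10 12 14 16; ≤4: 1 1 2 3 5 6 9 11 15 18 23 27; ≤5: 1 1 2 3 5 7 10 13 18 23 30 37; ≤6: 1 1 2 3 5 7 11 14 20 26 35 44; ≤7: 1 1 2 3 5 7 11 15 21 28 38 49; ≤8: 1 1 2 3 5 7 11 15 22 29 40 52; ≤9: 1 1 2 3 5 7 11 15 22 30 41 54. r_9(11) = 54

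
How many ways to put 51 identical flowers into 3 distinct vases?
C(51+3-1, 3-1) = C(53, 2) = 1378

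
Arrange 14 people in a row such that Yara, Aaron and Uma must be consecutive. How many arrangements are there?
Treat the 3 as one block: (14-3+1)! × 3! = 479001600 × 6 = 2874009600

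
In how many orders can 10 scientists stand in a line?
10! = 3628800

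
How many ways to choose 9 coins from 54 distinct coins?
C(54,9) = 54!/(9!×45!) = 5317936260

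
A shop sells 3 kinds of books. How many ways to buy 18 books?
C(18+3-1, 3-1) = C(20, 2) = 190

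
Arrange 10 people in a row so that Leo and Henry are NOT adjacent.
Total - adjacent = 10! - (10-1)!×2 = 3628800 - 725760 = 2903040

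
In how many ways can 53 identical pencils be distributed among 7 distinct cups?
C(53+7-1, 7-1) = C(59, 6) = 45057474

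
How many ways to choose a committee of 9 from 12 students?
C(12,9) = 12!/(9!×3!) = 220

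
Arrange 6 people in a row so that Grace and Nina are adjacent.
Treat as block: (6-1)! × 2! = 120 × 2 = 240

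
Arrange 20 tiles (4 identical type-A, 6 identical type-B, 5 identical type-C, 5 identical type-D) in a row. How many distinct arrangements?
20! / (4! × 6! × 5! × 5!) = 9777287520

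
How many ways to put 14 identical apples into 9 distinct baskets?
C(14+9-1, 9-1) = C(22, 8) = 319770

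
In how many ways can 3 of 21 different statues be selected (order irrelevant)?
C(21,3) = 21!/(3!×18!) = 1330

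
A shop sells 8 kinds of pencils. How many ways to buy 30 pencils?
C(30+8-1, 8-1) = C(37, 7) = 10295472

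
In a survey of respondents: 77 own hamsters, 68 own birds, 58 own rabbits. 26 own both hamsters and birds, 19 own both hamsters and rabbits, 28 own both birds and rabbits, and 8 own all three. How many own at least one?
|A∪B∪C| = 77+68+58-26-19-28+8 = 138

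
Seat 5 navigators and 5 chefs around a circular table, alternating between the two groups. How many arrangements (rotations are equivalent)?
Fix one of the navigators: (5-1)! ways for the remaining navigators, × 5! ways for the chefs = 24 × 120 = 2880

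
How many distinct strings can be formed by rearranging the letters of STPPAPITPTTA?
12! / (1! × 1! × 4! × 4! × 2!) = 415800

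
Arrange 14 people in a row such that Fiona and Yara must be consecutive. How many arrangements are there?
Treat the 2 as one block: (14-2+1)! × 2! = 6227020800 × 2 = 12454041600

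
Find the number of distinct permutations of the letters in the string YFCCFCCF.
8! / (4! × 1! × 3!) = 280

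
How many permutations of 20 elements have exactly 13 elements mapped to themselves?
Choose the 13 fixed points C(20,13) = 77520, derange the rest: !7 = Σ_{j=0}^{7} (-1)^j·7!/j! = 5040 - 5040 + 2520 - 840 + 210 - 42 + 7 - 1 = 1854. Product = 77520 × 1854 = 143722080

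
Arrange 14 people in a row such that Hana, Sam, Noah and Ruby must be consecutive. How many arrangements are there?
Treat the 4 as one block: (14-4+1)! × 4! = 39916800 × 24 = 958003200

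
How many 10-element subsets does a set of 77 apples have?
C(77,10) = 77!/(10!×67!) = 1096993404430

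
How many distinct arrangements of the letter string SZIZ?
4! / (1! × 1! × 2!) = 12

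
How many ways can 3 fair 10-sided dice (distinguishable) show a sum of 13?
Coefficient of x^13 in (x + x² + ... + x^10)^3. By inclusion-exclusion on dice exceeding 10: Σ_j (-1)^j C(3,j)·C(13-1-10j, 2) = C(3,0)·C(12,2) - C(3,1)·C(2,2) = 1·66 - 3·1 = 63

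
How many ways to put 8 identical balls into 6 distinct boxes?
C(8+6-1, 6-1) = C(13, 5) = 1287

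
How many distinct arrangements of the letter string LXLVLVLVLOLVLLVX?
16! / (2! × 8! × 1! × 5!) = 2162160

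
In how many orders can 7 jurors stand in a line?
7! = 5040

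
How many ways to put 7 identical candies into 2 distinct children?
C(7+2-1, 2-1) = C(8, 1) = 8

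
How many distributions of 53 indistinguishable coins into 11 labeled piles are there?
C(53+11-1, 11-1) = C(63, 10) = 127805525001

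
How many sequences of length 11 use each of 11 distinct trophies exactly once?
11! = 39916800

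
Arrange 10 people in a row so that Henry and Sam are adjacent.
Treat as block: (10-1)! × 2! = 362880 × 2 = 725760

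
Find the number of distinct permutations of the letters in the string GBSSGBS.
7! / (2! × 3! × 2!) = 210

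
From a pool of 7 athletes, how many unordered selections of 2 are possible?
C(7,2) = 7!/(2!×5!) = 21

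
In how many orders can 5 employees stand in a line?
5! = 120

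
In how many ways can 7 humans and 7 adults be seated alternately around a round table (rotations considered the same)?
Fix one of the humans: (7-1)! ways for the remaining humans, × 7! ways for the adults = 720 × 5040 = 3628800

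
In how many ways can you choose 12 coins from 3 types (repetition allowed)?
C(12+3-1, 3-1) = C(14, 2) = 91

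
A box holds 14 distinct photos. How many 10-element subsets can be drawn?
C(14,10) = 14!/(10!×4!) = 1001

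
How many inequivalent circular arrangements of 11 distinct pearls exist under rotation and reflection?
(11-1)!/2 = 3628800/2 = 1814400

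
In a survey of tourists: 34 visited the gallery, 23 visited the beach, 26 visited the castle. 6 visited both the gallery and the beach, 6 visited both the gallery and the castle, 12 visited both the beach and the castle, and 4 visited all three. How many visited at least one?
|A∪B∪C| = 34+23+26-6-6-12+4 = 63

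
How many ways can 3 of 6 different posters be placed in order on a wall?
P(6,3) = 6!/(6-3)! = 120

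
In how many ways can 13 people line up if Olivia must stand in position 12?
Fix one position: (13-1)! = 479001600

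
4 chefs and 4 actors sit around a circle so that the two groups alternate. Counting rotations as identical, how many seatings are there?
Fix one of the chefs: (4-1)! ways for the remaining chefs, × 4! ways for the actors = 6 × 24 = 144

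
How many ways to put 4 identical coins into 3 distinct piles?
C(4+3-1, 3-1) = C(6, 2) = 15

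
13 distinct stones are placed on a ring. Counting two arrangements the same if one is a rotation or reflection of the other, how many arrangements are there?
(13-1)!/2 = 479001600/2 = 239500800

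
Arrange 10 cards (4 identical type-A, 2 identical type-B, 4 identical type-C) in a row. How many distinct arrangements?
10! / (4! × 2! × 4!) = 3150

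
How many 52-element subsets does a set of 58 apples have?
C(58,52) = 58!/(52!×6!) = 40475358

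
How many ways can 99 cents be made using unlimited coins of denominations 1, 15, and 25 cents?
Coefficient of x^99 in 1/(1-x^1) · 1/(1-x^15) · 1/(1-x^25). Case on j = number of 25-cent coins (j = 0..3); remainder r = 99 - 25j is made from {1,15} in ⌊r/15⌋+1 ways. r = 99, 74, 49, 24 → 7 + 5 + 4 + 2 = 18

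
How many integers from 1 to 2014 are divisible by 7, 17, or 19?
⌊2014/7⌋+⌊2014/17⌋+⌊2014/19⌋ - ⌊2014/119⌋-⌊2014/133⌋-⌊2014/323⌋ + ⌊2014/2261⌋ = 287+118+106 - 16-15-6 + 0 = 474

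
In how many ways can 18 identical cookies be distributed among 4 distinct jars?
C(18+4-1, 4-1) = C(21, 3) = 1330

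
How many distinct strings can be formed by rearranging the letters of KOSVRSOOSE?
10! / (1! × 3! × 1! × 1! × 3! × 1!) = 100800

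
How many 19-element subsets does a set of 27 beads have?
C(27,19) = 27!/(19!×8!) = 2220075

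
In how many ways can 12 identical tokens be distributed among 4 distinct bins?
C(12+4-1, 4-1) = C(15, 3) = 455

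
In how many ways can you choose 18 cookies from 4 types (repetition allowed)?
C(18+4-1, 4-1) = C(21, 3) = 1330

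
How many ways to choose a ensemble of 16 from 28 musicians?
C(28,16) = 28!/(16!×12!) = 30421755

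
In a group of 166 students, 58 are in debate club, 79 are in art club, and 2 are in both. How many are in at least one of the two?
|A∪B| = |A| + |B| - |A∩B| = 58 + 79 - 2 = 135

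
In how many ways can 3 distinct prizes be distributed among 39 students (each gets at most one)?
P(39,3) = 39!/(39-3)! = 54834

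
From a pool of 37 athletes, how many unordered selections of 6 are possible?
C(37,6) = 37!/(6!×31!) = 2324784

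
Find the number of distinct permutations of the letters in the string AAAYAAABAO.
10! / (7! × 1! × 1! × 1!) = 720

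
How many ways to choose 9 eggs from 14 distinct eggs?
C(14,9) = 14!/(9!×5!) = 2002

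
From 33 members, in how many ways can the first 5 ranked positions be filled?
P(33,5) = 33!/(33-5)! = 28480320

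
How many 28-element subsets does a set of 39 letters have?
C(39,28) = 39!/(28!×11!) = 1676056044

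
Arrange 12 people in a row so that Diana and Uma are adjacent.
Treat as block: (12-1)! × 2! = 39916800 × 2 = 79833600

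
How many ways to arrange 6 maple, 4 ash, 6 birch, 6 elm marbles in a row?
22! / (6! × 4! × 6! × 6!) = 125475189840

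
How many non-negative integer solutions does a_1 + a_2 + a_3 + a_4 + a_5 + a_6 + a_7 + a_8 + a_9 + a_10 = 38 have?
C(38+10-1, 10-1) = C(47, 9) = 1362649145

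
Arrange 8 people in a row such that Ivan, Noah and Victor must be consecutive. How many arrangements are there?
Treat the 3 as one block: (8-3+1)! × 3! = 720 × 6 = 4320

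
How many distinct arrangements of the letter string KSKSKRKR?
8! / (4! × 2! × 2!) = 420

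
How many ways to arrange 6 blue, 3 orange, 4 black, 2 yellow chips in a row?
15! / (6! × 3! × 4! × 2!) = 6306300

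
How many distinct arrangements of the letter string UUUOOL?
6! / (2! × 1! × 3!) = 60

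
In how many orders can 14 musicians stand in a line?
14! = 87178291200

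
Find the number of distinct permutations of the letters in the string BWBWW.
5! / (3! × 2!) = 10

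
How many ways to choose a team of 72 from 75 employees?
C(75,72) = 75!/(72!×3!) = 67525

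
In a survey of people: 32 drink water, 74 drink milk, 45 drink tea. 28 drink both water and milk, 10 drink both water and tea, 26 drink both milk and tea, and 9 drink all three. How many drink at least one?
|A∪B∪C| = 32+74+45-28-10-26+9 = 96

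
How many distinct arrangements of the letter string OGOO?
4! / (3! × 1!) = 4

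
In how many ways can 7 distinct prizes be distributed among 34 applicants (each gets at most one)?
P(34,7) = 34!/(34-7)! = 27113264640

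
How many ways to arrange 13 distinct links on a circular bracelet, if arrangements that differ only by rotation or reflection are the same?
(13-1)!/2 = 479001600/2 = 239500800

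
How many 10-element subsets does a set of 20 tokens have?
C(20,10) = 20!/(10!×10!) = 184756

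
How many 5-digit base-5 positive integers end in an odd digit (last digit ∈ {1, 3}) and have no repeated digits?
Last∈{1,3}. Last=0: 0. Last nonzero: 2×3×P(3,3) = 36. Total = 36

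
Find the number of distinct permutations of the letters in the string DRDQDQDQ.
8! / (1! × 4! × 3!) = 280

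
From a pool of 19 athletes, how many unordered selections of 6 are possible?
C(19,6) = 19!/(6!×13!) = 27132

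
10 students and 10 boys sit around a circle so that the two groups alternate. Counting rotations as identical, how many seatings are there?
Fix one of the students: (10-1)! ways for the remaining students, × 10! ways for the boys = 362880 × 3628800 = 1316818944000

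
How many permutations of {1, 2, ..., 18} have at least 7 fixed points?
Exactly j fixed points: C(18,j)·!(18-j); sum over j ≥ 7 (derangement numbers via !m = (m-1)·(!(m-1) + !(m-2)): !0..!11 = 1, 0, 1, 2, 9, 44, 265, 1854, 14833, 133496, 1334961, 14684570). Σ_{j=7}^{18} C(18,j)·!(18-j) = C(18,7)·!11 + C(18,8)·!10 + C(18,9)·!9 + C(18,10)·!8 + C(18,11)·!7 + C(18,12)·!6 + C(18,13)·!5 + C(18,14)·!4 + C(18,15)·!3 + C(18,16)·!2 + C(18,17)·!1 + C(18,18)·!0 = 31824·14684570 + 43758·1334961 + 48620·133496 + 43758·14833 + 31824·1854 + 18564·265 + 8568·44 + 3060·9 + 816·2 + 153·1 + 18·0 + 1·1 = 532940944526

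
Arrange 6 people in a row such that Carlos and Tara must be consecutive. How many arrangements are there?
Treat the 2 as one block: (6-2+1)! × 2! = 120 × 2 = 240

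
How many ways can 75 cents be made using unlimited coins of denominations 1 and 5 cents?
Coefficient of x^75 in 1/(1-x^1) · 1/(1-x^5). Use j coins of 5 for j = 0..⌊75/5⌋ = 15, the rest in 1s: 15 + 1 = 16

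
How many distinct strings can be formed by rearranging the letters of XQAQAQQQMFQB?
12! / (2! × 6! × 1! × 1! × 1! × 1!) = 332640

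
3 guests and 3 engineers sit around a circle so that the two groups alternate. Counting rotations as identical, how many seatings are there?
Fix one of the guests: (3-1)! ways for the remaining guests, × 3! ways for the engineers = 2 × 6 = 12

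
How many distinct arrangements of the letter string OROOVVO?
7! / (2! × 1! × 4!) = 105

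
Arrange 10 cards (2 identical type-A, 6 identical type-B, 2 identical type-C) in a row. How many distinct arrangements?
10! / (2! × 6! × 2!) = 1260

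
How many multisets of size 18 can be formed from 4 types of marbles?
C(18+4-1, 4-1) = C(21, 3) = 1330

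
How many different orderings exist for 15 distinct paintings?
15! = 1307674368000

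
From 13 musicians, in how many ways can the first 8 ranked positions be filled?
P(13,8) = 13!/(13-8)! = 51891840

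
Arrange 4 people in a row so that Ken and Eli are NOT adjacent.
Total - adjacent = 4! - (4-1)!×2 = 24 - 12 = 12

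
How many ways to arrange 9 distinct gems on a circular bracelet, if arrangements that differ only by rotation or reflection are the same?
(9-1)!/2 = 40320/2 = 20160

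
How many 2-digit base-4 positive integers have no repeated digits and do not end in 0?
Last digit: 3 nonzero choices. First digit: 2 (nonzero, ≠last). Middle 0: P(2,0) = 1. Total = 6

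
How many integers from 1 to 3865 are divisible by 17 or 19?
⌊3865/17⌋ + ⌊3865/19⌋ - ⌊3865/323⌋ = 227 + 203 - 11 = 419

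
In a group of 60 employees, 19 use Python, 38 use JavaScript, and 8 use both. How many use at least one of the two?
|A∪B| = |A| + |B| - |A∩B| = 19 + 38 - 8 = 49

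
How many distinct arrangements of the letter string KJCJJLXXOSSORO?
14! / (2! × 2! × 1! × 3! × 3! × 1! × 1! × 1!) = 605404800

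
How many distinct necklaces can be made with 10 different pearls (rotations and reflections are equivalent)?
(10-1)!/2 = 362880/2 = 181440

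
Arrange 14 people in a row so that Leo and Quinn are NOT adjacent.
Total - adjacent = 14! - (14-1)!×2 = 87178291200 - 12454041600 = 74724249600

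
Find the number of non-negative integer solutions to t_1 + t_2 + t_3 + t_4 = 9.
C(9+4-1, 4-1) = C(12, 3) = 220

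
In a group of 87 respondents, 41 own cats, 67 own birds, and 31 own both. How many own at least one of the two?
|A∪B| = |A| + |B| - |A∩B| = 41 + 67 - 31 = 77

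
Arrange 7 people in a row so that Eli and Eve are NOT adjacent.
Total - adjacent = 7! - (7-1)!×2 = 5040 - 1440 = 3600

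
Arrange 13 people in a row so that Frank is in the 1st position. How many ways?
Fix one position: (13-1)! = 479001600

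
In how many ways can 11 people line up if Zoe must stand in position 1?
Fix one position: (11-1)! = 3628800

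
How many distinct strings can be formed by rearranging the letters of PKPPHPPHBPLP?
12! / (1! × 7! × 1! × 2! × 1!) = 47520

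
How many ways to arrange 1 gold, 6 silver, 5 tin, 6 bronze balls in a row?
18! / (1! × 6! × 5! × 6!) = 102918816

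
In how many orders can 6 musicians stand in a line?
6! = 720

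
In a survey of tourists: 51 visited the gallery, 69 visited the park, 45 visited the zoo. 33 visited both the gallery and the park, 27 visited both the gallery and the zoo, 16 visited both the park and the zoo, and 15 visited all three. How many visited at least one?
|A∪B∪C| = 51+69+45-33-27-16+15 = 104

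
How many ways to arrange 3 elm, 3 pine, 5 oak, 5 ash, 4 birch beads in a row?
20! / (3! × 3! × 5! × 5! × 4!) = 195545750400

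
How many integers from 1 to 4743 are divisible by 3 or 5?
⌊4743/3⌋ + ⌊4743/5⌋ - ⌊4743/15⌋ = 1581 + 948 - 316 = 2213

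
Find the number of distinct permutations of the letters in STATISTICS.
10! / (3! × 3! × 1! × 2! × 1!) = 50400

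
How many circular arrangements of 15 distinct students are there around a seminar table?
Circular: fix one position, arrange the rest. (15-1)! = 87178291200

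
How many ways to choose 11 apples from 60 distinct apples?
C(60,11) = 60!/(11!×49!) = 342700125300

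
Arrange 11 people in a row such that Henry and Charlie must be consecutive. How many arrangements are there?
Treat the 2 as one block: (11-2+1)! × 2! = 3628800 × 2 = 7257600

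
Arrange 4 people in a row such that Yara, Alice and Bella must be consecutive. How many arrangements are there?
Treat the 3 as one block: (4-3+1)! × 3! = 2 × 6 = 12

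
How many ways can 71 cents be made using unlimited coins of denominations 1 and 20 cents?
Coefficient of x^71 in 1/(1-x^1) · 1/(1-x^20). Use j coins of 20 for j = 0..⌊71/20⌋ = 3, the rest in 1s: 3 + 1 = 4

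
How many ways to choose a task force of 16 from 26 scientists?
C(26,16) = 26!/(16!×10!) = 5311735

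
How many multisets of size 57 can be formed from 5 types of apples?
C(57+5-1, 5-1) = C(61, 4) = 521855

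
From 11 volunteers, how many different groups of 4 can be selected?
C(11,4) = 11!/(4!×7!) = 330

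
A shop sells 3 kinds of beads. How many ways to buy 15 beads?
C(15+3-1, 3-1) = C(17, 2) = 136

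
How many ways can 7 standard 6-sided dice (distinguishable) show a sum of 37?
Coefficient of x^37 in (x + x² + ... + x^6)^7. By inclusion-exclusion on dice exceeding 6: Σ_j (-1)^j C(7,j)·C(37-1-6j, 6) = C(7,0)·C(36,6) - C(7,1)·C(30,6) + C(7,2)·C(24,6) - C(7,3)·C(18,6) + C(7,4)·C(12,6) - C(7,5)·C(6,6) = 1·1947792 - 7·593775 + 21·134596 - 35·18564 + 35·924 - 21·1 = 462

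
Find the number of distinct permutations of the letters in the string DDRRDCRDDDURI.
13! / (1! × 4! × 1! × 6! × 1!) = 360360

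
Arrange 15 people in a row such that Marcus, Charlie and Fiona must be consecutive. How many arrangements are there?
Treat the 3 as one block: (15-3+1)! × 3! = 6227020800 × 6 = 37362124800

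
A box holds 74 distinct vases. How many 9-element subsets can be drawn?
C(74,9) = 74!/(9!×65!) = 110524147514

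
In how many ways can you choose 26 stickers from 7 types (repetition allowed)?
C(26+7-1, 7-1) = C(32, 6) = 906192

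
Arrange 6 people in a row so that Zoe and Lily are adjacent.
Treat as block: (6-1)! × 2! = 120 × 2 = 240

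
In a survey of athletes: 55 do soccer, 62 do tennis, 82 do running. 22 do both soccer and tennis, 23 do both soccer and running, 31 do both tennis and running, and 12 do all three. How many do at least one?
|A∪B∪C| = 55+62+82-22-23-31+12 = 135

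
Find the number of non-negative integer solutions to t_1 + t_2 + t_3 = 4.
C(4+3-1, 3-1) = C(6, 2) = 15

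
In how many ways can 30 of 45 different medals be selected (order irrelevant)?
C(45,30) = 45!/(30!×15!) = 344867425584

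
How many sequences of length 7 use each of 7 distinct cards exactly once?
7! = 5040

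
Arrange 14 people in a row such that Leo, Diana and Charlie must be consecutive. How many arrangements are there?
Treat the 3 as one block: (14-3+1)! × 3! = 479001600 × 6 = 2874009600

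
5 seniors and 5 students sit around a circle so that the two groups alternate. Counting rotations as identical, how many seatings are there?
Fix one of the seniors: (5-1)! ways for the remaining seniors, × 5! ways for the students = 24 × 120 = 2880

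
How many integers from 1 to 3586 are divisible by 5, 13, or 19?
⌊3586/5⌋+⌊3586/13⌋+⌊3586/19⌋ - ⌊3586/65⌋-⌊3586/95⌋-⌊3586/247⌋ + ⌊3586/1235⌋ = 717+275+188 - 55-37-14 + 2 = 1076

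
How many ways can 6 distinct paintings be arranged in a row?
6! = 720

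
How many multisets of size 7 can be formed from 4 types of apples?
C(7+4-1, 4-1) = C(10, 3) = 120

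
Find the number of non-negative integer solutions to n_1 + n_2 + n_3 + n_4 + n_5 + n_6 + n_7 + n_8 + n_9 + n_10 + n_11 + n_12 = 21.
C(21+12-1, 12-1) = C(32, 11) = 129024480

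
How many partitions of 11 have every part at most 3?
Let r_j(i) = number of partitions of i into parts ≤ j, for i = 0..11. r_1(i) = 1 for all i; r_j(i) = r_{j-1}(i) + r_j(i-j). Rows j = 2..3: ≤2: 1 1 2 2 3 3 4 4 5 5 6 6; ≤3: 1 1 2 3 4 5 7 8 10 12 14 16. r_3(11) = 16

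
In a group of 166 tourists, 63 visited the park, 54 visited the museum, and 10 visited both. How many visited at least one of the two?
|A∪B| = |A| + |B| - |A∩B| = 63 + 54 - 10 = 107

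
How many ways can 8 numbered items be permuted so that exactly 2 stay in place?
Choose the 2 fixed points C(8,2) = 28, derange the rest: !6 = Σ_{j=0}^{6} (-1)^j·6!/j! = 720 - 720 + 360 - 120 + 30 - 6 + 1 = 265. Product = 28 × 265 = 7420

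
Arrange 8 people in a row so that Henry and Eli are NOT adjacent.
Total - adjacent = 8! - (8-1)!×2 = 40320 - 10080 = 30240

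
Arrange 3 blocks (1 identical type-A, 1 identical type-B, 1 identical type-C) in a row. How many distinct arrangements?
3! / (1! × 1! × 1!) = 6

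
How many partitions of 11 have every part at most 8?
Let r_j(i) = number of partitions of i into parts ≤ j, for i = 0..11. r_1(i) = 1 for all i; r_j(i) = r_{j-1}(i) + r_j(i-j). Rows j = 2..8: ≤2: 1 1 2 2 3 3 4 4 5 5 6 6; ≤3: 1 1 2 3 4 5 7 8 10 12 14 16; ≤4: 1 1 2 3 5 6 9 11 15 18 23 27; ≤5: 1 1 2 3 5 7 10 13 18 23 30 37; ≤6: 1 1 2 3 5 7 11 14 20 26 35 44; ≤7: 1 1 2 3 5 7 11 15 21 28 38 49; ≤8: 1 1 2 3 5 7 11 15 22 29 40 52. r_8(11) = 52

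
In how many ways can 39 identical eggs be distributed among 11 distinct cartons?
C(39+11-1, 11-1) = C(49, 10) = 8217822536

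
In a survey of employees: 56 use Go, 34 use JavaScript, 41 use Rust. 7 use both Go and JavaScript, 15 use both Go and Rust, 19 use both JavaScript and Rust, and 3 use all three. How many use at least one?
|A∪B∪C| = 56+34+41-7-15-19+3 = 93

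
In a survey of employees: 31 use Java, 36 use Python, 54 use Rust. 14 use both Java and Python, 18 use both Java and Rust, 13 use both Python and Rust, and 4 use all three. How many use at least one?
|A∪B∪C| = 31+36+54-14-18-13+4 = 80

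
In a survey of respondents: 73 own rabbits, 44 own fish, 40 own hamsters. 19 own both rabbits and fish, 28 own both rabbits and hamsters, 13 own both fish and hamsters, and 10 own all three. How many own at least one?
|A∪B∪C| = 73+44+40-19-28-13+10 = 107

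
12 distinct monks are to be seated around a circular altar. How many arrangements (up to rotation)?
Circular: fix one position, arrange the rest. (12-1)! = 39916800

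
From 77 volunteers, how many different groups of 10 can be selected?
C(77,10) = 77!/(10!×67!) = 1096993404430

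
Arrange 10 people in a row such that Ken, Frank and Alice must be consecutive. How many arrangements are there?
Treat the 3 as one block: (10-3+1)! × 3! = 40320 × 6 = 241920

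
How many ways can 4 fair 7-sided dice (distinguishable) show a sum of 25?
Coefficient of x^25 in (x + x² + ... + x^7)^4. By inclusion-exclusion on dice exceeding 7: Σ_j (-1)^j C(4,j)·C(25-1-7j, 3) = C(4,0)·C(24,3) - C(4,1)·C(17,3) + C(4,2)·C(10,3) - C(4,3)·C(3,3) = 1·2024 - 4·680 + 6·120 - 4·1 = 20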